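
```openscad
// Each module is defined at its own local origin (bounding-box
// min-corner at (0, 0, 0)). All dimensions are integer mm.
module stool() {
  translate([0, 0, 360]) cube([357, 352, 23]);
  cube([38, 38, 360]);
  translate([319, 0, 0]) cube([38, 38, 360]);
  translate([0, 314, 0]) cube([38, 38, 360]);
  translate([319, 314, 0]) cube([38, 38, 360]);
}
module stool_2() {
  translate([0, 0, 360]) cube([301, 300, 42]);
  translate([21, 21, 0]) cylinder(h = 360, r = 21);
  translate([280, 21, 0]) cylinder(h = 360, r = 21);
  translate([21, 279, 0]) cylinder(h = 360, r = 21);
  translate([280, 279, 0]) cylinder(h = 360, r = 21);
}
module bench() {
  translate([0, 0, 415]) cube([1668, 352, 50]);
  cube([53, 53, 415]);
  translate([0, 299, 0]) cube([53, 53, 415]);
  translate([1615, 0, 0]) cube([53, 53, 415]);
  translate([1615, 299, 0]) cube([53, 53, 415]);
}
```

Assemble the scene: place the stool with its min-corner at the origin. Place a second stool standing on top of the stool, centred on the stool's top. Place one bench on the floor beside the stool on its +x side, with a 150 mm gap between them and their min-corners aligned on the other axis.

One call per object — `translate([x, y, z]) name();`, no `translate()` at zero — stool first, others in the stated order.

stool();
translate([28, 26, 383]) stool_2();
translate([507, 0, 0]) bench();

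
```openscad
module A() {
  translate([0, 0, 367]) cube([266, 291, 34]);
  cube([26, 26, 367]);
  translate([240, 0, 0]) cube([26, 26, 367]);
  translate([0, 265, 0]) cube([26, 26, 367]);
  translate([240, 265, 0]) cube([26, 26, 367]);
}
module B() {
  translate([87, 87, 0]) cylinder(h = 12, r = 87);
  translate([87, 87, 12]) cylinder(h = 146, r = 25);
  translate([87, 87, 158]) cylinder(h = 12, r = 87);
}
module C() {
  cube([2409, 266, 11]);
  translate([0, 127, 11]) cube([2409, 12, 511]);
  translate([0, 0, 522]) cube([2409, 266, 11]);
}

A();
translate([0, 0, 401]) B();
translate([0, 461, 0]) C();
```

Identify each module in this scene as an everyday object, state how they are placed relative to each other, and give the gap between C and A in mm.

A is a stool. B is a spool. C is an I-beam. The spool is on top of the stool. The I-beam is on the floor beside the stool on its +y side. The gap between the I-beam and the stool is 170 mm.

The I-beam's nearest face is 170 mm from the stool's +y face.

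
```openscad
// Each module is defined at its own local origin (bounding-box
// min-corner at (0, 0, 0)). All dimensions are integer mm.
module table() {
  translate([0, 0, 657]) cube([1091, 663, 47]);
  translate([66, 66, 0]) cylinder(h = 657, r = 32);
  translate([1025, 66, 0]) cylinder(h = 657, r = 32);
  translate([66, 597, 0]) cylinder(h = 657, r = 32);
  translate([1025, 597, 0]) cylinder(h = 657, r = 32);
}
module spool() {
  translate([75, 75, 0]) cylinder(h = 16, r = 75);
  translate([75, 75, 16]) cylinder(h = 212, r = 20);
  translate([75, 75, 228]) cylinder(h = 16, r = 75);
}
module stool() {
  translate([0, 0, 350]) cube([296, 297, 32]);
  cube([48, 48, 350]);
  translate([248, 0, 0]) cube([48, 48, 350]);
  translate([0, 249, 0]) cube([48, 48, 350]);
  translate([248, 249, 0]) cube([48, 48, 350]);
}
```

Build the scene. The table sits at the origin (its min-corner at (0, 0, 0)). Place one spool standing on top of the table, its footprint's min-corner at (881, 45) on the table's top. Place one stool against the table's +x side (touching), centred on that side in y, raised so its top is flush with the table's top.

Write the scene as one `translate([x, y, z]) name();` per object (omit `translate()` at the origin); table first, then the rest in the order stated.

table();
translate([881, 45, 704]) spool();
translate([1091, 183, 322]) stool();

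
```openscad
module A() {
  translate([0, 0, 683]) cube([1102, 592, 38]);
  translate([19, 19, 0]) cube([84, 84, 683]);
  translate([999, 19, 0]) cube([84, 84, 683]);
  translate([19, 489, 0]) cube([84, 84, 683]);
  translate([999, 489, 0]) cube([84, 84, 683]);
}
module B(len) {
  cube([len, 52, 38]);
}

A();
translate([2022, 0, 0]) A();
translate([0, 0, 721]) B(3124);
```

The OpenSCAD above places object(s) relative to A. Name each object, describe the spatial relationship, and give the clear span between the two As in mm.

Second table starts at x = 2022; first ends at x = 1102; clear span = 2022 − 1102 = 920 mm.

A is a table. B is a beam. A beam spans the tops of two tables. The clear span between the two tables is 920 mm.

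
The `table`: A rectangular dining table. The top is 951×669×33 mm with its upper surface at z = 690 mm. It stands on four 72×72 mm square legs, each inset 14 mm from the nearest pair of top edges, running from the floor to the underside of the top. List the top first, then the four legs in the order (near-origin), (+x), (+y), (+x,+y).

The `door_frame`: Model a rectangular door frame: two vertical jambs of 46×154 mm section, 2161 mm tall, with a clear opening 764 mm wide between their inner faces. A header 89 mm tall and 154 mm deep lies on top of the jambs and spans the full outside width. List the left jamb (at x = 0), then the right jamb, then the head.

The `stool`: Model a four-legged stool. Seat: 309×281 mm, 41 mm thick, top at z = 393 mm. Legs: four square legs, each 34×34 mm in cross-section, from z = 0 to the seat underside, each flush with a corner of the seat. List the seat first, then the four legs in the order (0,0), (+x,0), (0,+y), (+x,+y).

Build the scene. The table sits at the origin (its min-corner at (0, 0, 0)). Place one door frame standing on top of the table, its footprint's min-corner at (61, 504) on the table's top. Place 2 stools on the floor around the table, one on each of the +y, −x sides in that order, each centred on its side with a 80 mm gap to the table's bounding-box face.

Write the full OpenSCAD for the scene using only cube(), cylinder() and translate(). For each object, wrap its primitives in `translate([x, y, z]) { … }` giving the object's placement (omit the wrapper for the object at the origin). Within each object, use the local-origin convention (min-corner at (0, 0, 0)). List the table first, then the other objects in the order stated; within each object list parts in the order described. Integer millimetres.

translate([0, 0, 657]) cube([951, 669, 33]);
translate([14, 14, 0]) cube([72, 72, 657]);
translate([865, 14, 0]) cube([72, 72, 657]);
translate([14, 583, 0]) cube([72, 72, 657]);
translate([865, 583, 0]) cube([72, 72, 657]);
translate([61, 504, 690]) {
  cube([46, 154, 2161]);
  translate([810, 0, 0]) cube([46, 154, 2161]);
  translate([0, 0, 2161]) cube([856, 154, 89]);
}
translate([321, 749, 0]) {
  translate([0, 0, 352]) cube([309, 281, 41]);
  cube([34, 34, 352]);
  translate([275, 0, 0]) cube([34, 34, 352]);
  translate([0, 247, 0]) cube([34, 34, 352]);
  translate([275, 247, 0]) cube([34, 34, 352]);
}
translate([-389, 194, 0]) {
  translate([0, 0, 352]) cube([309, 281, 41]);
  cube([34, 34, 352]);
  translate([275, 0, 0]) cube([34, 34, 352]);
  translate([0, 247, 0]) cube([34, 34, 352]);
  translate([275, 247, 0]) cube([34, 34, 352]);
}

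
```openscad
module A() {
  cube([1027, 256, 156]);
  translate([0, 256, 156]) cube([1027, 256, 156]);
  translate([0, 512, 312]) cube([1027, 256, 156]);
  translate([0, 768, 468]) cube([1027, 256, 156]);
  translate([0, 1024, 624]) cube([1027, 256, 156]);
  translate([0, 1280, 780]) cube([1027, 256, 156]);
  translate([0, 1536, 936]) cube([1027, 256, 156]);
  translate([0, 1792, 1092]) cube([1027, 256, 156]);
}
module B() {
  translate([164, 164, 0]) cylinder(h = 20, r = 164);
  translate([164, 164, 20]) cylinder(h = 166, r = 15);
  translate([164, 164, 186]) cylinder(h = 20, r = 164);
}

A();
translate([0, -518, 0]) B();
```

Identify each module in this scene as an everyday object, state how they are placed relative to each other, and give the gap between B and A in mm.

A is a staircase. B is a spool. The spool is on the floor beside the staircase on its −y side. The gap between the spool and the staircase is 190 mm.

The spool's nearest face is 190 mm from the staircase's −y face.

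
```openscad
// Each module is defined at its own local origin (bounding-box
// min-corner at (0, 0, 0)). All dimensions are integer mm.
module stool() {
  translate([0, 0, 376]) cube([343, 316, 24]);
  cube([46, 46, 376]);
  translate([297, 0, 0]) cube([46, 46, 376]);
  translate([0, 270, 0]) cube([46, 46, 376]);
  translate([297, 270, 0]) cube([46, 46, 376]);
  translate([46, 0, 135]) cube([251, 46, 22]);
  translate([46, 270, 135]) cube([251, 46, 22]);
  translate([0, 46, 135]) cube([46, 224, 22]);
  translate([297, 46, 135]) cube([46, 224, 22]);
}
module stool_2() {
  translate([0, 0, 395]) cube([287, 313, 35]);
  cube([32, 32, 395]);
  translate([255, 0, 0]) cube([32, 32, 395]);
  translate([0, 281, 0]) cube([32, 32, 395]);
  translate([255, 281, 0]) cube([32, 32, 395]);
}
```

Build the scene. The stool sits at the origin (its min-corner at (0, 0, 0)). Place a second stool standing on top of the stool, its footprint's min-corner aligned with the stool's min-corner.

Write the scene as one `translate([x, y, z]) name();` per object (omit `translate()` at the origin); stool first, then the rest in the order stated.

stool();
translate([0, 0, 400]) stool_2();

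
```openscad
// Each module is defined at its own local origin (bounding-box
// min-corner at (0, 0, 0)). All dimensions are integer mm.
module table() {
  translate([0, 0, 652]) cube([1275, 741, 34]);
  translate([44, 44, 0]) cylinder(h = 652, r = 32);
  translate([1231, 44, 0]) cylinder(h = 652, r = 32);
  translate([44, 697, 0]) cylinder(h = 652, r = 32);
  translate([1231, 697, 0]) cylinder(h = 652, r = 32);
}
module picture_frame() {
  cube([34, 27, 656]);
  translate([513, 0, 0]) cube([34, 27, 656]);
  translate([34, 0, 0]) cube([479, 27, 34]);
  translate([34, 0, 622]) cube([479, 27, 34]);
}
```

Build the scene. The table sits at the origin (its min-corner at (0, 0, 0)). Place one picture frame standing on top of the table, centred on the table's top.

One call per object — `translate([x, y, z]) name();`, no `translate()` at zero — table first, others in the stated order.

table();
translate([364, 357, 686]) picture_frame();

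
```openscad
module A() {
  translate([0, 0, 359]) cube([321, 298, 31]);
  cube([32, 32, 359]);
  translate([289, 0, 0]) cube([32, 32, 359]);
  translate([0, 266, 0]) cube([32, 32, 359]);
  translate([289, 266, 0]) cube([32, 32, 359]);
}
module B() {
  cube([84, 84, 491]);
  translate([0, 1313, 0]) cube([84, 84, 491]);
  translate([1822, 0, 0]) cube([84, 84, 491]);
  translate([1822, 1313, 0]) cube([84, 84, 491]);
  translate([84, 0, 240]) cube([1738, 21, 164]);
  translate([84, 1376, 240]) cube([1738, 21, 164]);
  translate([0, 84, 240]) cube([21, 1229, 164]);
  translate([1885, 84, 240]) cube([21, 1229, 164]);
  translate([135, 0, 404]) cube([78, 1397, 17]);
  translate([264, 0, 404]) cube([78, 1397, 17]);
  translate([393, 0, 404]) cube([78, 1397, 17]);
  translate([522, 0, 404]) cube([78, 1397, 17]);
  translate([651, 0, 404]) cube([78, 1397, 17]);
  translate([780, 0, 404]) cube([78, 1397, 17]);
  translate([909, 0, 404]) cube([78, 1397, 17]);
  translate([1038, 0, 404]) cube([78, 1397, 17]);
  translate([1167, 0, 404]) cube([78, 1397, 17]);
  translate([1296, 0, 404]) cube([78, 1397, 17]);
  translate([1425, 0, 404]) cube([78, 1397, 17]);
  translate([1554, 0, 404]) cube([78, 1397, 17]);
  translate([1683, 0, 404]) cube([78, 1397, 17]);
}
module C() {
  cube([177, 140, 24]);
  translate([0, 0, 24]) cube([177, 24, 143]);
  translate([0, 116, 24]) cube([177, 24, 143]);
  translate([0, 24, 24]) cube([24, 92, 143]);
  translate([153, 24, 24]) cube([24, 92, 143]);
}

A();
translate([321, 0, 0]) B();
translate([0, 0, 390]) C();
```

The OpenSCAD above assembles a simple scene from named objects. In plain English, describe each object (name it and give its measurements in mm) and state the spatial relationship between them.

A is a four-legged stool. The seat is 321×298 mm, 31 mm thick, top at z = 390 mm. It stands on four square legs, each 32×32 mm in cross-section, from z = 0 to the seat underside, each flush with a corner of the seat.

B is a bed frame 1906 mm long (x) by 1397 mm wide (y). Four 84×84 mm corner posts, 491 mm tall, at the corners of the footprint. Four rails of 21 mm thickness and 164 mm height run between adjacent posts with their undersides at z = 240 mm, their outer faces flush with the outside of the frame (the two x-running rails run between the posts' inner faces; the two y-running rails run between the posts' inner faces). 13 slats, each 78 mm wide (x) and 17 mm thick, lie across the top of the two x-running rails, running the full 1397 mm width of the frame in y; the slats are evenly spaced along x between the inner faces of the end posts with equal gaps (rounded down to the nearest mm) at the −x end and between each pair — any rounding remainder accumulates at the +x end.

C is an open storage box with external size 177×140×167 mm and wall thickness 24 mm (the base is also 24 mm thick). The base covers the whole footprint; the four walls stand on the base, with the y-facing walls full-width and the x-facing walls fitting between their inner faces.

The bed frame is against the stool's +x side, with their −y faces flush. The open box is on top of the stool.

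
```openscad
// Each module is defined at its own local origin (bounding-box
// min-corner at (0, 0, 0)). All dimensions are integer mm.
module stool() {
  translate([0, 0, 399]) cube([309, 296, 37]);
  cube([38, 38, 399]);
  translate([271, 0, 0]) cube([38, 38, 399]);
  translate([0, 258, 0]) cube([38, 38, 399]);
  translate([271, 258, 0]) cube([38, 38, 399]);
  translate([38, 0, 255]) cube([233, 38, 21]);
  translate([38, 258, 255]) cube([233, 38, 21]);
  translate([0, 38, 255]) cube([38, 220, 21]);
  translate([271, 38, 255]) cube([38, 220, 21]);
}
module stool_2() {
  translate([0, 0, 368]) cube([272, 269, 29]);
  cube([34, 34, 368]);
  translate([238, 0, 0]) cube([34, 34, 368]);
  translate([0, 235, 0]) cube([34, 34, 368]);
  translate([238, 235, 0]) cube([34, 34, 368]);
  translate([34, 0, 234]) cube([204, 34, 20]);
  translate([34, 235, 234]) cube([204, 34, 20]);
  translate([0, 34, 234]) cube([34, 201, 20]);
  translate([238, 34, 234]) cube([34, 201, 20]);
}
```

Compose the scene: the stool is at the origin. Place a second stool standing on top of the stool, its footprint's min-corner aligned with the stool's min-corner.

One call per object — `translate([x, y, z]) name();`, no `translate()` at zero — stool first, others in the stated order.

stool();
translate([0, 0, 436]) stool_2();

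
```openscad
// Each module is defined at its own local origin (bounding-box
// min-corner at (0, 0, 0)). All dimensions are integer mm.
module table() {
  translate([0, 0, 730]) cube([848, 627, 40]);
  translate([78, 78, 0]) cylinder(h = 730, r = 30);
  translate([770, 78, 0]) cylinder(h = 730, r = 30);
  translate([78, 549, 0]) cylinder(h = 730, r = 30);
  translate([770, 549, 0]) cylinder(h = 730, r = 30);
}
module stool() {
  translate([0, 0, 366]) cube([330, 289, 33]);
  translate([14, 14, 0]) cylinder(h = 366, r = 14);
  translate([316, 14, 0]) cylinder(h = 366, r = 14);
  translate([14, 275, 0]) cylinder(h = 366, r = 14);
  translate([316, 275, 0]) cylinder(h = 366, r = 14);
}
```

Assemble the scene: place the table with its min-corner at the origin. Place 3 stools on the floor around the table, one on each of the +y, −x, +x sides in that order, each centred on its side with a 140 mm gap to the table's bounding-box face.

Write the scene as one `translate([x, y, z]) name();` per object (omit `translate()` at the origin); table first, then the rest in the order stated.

table();
translate([259, 767, 0]) stool();
translate([-470, 169, 0]) stool();
translate([988, 169, 0]) stool();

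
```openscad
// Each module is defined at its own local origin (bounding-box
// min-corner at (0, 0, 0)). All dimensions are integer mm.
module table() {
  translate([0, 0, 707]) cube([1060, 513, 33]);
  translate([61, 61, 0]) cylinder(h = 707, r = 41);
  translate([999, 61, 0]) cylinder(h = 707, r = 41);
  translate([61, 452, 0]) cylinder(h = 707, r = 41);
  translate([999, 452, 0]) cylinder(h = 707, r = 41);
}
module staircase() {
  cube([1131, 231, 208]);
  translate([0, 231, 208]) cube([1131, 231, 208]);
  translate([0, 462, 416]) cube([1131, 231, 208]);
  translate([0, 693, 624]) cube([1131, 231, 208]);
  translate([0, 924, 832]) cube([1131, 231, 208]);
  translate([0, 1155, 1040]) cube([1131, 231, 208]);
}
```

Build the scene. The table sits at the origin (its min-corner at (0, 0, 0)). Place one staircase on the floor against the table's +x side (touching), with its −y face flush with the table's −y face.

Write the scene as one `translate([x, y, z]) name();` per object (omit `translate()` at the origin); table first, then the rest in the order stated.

table();
translate([1060, 0, 0]) staircase();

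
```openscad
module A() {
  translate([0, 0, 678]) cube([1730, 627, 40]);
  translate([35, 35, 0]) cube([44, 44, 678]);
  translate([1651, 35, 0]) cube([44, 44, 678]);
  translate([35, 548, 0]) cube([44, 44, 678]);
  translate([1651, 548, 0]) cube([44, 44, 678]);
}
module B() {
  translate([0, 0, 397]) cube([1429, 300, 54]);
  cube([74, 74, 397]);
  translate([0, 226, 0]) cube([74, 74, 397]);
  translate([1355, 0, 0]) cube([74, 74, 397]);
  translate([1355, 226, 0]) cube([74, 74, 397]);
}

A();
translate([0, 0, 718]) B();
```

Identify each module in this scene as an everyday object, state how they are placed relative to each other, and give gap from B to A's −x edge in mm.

A is a table. B is a bench. The bench is on top of the table. The gap from the bench to the table's −x edge is 0 mm.

The bench's min-x is at 0; the table's min-x is 0; gap = 0 mm.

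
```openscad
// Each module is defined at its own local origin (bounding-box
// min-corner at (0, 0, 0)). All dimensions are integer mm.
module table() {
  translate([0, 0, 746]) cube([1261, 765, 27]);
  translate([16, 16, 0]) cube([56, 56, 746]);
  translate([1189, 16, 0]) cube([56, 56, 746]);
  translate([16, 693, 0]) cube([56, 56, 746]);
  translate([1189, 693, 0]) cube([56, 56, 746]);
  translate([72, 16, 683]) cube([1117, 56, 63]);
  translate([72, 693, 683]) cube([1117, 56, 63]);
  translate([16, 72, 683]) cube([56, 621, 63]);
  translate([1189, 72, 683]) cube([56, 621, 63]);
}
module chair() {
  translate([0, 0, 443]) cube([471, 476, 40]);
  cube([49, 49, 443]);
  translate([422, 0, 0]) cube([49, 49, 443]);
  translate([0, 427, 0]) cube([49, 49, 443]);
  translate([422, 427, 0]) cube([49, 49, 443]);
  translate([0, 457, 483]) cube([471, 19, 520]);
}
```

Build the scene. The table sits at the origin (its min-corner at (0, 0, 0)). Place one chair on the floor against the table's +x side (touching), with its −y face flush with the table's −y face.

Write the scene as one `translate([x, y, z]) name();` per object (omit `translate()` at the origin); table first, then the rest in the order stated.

table();
translate([1261, 0, 0]) chair();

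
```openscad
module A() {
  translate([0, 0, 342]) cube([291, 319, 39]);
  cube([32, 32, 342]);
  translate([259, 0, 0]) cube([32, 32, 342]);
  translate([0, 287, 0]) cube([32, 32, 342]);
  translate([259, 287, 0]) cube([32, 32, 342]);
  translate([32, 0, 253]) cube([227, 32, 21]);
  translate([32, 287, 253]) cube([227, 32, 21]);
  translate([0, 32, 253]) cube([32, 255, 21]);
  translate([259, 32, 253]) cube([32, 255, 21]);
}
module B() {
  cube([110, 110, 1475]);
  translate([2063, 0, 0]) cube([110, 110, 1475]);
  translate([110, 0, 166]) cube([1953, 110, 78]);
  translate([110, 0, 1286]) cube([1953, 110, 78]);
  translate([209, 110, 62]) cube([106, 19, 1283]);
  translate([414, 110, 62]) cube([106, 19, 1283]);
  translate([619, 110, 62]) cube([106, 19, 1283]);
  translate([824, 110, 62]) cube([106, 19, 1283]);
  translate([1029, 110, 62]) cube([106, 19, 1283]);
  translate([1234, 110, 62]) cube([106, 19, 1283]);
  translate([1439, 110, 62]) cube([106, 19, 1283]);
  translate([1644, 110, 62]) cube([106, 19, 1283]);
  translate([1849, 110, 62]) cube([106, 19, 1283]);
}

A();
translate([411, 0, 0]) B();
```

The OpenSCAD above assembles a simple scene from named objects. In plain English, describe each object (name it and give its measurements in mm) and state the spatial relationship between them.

A is a four-legged stool. The seat is 291×319 mm, 39 mm thick, top at z = 381 mm. It stands on four square legs, each 32×32 mm in cross-section, from z = 0 to the seat underside, each flush with a corner of the seat. Four stretchers, 32 mm wide and 21 mm tall, connect adjacent legs with their undersides at z = 253 mm, each running between the inner faces of the legs it joins and aligned with the legs' outer faces on the other axis.

B is a fence section. Two 110×110 mm posts, 1475 mm tall, stand on the floor with a clear span of 1953 mm between their inner faces. Two horizontal rails of 110×78 mm section span the gap between the posts with their undersides at z = 166 mm and z = 1286 mm, flush with the posts' −y face. 9 pickets, each 106 mm wide, 19 mm thick and 1283 mm tall, are fixed to the +y face of the rails with their bottoms at z = 62 mm, evenly spaced across the span with equal gaps (rounded down to the nearest mm) at the −x end and between each pair — any rounding remainder accumulates at the +x end.

The fence section is on the floor beside the stool on its +x side.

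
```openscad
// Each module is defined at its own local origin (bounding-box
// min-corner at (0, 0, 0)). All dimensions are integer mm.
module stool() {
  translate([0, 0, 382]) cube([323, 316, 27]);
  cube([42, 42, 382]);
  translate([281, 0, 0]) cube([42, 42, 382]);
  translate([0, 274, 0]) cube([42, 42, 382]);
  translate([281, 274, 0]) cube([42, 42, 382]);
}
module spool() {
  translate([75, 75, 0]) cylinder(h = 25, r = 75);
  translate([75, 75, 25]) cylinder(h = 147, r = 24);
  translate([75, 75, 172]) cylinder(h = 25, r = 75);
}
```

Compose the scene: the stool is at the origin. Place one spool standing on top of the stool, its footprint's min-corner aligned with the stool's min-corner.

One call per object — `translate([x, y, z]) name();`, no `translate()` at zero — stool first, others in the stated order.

stool();
translate([0, 0, 409]) spool();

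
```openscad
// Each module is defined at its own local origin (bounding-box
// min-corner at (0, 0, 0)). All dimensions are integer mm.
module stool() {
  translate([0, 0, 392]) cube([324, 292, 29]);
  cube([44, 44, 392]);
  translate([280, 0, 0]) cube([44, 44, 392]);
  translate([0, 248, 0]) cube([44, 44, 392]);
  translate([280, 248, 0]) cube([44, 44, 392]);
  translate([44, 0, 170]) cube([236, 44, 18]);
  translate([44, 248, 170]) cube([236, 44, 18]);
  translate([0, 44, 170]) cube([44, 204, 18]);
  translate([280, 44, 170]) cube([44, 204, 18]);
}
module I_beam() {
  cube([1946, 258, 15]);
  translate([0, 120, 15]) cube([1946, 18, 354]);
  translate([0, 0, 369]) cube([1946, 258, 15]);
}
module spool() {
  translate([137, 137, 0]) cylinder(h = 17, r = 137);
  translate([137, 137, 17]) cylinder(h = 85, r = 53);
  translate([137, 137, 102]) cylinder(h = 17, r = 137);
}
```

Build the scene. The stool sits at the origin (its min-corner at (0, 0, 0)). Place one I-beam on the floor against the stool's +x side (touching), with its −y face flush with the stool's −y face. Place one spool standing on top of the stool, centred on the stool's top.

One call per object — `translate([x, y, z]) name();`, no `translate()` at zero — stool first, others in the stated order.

stool();
translate([324, 0, 0]) I_beam();
translate([25, 9, 421]) spool();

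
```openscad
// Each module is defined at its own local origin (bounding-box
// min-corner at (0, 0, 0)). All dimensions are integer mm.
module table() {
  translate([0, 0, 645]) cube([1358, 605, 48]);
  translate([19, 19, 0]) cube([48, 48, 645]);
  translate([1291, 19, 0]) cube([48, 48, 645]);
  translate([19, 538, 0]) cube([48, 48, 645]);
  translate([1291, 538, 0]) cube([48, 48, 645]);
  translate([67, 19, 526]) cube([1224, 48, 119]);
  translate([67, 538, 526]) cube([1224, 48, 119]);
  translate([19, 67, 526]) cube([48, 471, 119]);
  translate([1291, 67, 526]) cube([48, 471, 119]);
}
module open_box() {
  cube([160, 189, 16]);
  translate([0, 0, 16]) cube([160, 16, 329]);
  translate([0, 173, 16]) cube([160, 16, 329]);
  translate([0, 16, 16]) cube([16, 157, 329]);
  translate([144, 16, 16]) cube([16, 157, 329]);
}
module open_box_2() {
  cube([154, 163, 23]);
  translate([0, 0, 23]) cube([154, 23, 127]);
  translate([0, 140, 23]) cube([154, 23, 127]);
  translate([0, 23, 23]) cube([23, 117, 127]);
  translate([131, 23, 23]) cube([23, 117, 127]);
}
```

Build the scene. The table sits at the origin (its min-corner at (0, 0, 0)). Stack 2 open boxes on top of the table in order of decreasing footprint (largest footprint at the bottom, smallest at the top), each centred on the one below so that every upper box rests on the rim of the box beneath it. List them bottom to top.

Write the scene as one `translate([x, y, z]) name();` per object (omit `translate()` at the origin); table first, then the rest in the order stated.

table();
translate([599, 208, 693]) open_box();
translate([602, 221, 1038]) open_box_2();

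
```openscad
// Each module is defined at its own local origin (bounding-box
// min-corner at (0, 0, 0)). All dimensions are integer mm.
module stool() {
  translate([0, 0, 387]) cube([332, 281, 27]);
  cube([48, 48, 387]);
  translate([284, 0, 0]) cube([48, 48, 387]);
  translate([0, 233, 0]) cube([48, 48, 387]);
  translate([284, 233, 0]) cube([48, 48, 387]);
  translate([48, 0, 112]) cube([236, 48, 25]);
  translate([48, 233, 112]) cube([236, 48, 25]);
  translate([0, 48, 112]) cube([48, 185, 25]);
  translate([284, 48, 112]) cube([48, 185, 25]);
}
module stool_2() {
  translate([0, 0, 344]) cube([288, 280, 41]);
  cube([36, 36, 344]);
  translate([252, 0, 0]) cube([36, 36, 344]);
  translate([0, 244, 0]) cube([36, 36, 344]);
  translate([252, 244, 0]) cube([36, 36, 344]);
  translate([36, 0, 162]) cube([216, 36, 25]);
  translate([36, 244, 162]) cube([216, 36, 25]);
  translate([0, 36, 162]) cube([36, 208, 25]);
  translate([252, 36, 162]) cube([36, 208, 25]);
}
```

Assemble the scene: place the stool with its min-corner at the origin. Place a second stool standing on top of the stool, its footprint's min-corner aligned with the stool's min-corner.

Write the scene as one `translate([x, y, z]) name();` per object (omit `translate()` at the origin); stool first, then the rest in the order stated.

stool();
translate([0, 0, 414]) stool_2();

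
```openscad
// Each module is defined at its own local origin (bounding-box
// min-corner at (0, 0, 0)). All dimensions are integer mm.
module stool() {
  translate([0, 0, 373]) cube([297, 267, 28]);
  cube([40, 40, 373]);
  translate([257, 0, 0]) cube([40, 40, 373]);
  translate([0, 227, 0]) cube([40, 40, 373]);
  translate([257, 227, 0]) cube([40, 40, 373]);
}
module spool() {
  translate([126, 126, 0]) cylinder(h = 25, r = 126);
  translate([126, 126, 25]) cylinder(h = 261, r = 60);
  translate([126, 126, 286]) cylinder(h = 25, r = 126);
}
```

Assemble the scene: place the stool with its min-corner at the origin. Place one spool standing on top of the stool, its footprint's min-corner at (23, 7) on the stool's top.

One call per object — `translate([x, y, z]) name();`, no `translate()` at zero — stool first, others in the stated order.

stool();
translate([23, 7, 401]) spool();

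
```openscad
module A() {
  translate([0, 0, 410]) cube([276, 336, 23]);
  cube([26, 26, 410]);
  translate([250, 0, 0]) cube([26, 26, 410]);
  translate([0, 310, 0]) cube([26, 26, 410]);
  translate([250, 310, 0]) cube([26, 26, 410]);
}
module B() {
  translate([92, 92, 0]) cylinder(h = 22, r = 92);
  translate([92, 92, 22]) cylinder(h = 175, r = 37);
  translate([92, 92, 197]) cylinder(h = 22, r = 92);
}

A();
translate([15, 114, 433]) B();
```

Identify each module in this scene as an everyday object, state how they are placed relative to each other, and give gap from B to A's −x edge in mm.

The spool's min-x is at 15; the stool's min-x is 0; gap = 15 mm.

A is a stool. B is a spool. The spool is on top of the stool. The gap from the spool to the stool's −x edge is 15 mm.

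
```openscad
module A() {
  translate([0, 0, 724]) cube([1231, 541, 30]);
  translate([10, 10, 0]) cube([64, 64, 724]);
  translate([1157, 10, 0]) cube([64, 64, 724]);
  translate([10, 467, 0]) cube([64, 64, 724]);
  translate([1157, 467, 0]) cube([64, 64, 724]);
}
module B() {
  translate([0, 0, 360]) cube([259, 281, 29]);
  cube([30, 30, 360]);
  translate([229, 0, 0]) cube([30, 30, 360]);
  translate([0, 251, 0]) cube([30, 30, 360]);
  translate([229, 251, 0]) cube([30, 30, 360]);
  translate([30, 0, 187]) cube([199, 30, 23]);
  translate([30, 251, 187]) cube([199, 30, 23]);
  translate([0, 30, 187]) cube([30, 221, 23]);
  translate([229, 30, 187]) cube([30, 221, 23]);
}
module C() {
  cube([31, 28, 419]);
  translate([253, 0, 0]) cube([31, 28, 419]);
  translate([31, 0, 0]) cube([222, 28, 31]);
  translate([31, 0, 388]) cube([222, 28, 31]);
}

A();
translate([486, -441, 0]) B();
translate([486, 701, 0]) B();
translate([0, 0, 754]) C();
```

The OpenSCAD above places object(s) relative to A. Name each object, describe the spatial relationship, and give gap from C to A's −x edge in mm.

The picture frame's min-x is at 0; the table's min-x is 0; gap = 0 mm.

A is a table. B is a stool. C is a picture frame. Two stools sit around the table at the −y, +y sides. The picture frame is on top of the table. The gap from the picture frame to the table's −x edge is 0 mm.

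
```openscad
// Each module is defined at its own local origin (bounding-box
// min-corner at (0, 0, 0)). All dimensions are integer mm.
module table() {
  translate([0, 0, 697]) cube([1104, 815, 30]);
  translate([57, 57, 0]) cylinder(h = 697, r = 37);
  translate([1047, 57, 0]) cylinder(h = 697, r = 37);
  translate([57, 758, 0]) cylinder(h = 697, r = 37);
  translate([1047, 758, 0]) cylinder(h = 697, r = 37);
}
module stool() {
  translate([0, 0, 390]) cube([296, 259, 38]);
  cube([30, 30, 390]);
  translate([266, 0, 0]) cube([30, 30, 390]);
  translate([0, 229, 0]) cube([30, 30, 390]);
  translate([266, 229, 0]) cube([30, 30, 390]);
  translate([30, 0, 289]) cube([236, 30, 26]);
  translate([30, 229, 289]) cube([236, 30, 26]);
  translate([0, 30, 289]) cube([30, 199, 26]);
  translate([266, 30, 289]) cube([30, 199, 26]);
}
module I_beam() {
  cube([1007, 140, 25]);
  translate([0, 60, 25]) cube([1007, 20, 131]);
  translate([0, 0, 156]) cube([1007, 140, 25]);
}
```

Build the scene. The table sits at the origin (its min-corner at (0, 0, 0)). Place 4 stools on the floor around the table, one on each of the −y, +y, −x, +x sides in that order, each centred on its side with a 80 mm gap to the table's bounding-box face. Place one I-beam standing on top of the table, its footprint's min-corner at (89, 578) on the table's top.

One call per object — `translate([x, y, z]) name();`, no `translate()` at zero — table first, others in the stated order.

table();
translate([404, -339, 0]) stool();
translate([404, 895, 0]) stool();
translate([-376, 278, 0]) stool();
translate([1184, 278, 0]) stool();
translate([89, 578, 727]) I_beam();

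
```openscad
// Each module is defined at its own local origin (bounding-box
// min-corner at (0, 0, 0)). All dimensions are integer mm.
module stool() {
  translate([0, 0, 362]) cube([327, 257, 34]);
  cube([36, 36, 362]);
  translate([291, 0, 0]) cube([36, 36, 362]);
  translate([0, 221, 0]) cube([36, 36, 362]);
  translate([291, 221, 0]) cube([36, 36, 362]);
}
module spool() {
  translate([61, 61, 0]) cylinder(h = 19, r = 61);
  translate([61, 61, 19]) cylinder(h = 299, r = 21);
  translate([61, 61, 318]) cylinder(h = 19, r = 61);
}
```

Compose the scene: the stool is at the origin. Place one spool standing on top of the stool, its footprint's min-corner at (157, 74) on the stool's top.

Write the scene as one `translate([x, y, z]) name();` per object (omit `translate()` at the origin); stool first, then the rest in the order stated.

stool();
translate([157, 74, 396]) spool();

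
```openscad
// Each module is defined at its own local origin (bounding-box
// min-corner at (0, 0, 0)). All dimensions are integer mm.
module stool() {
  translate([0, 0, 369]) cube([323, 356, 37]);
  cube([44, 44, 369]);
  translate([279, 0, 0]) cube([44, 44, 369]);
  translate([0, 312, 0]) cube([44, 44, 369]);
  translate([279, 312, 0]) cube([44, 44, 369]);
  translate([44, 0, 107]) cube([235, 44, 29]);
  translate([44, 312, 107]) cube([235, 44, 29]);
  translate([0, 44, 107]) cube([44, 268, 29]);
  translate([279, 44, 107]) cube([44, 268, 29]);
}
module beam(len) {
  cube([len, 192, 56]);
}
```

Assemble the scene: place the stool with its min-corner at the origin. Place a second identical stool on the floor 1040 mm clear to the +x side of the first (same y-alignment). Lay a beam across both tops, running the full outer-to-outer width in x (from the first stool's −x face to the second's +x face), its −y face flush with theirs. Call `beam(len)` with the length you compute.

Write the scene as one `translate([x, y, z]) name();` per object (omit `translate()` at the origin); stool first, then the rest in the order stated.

stool();
translate([1363, 0, 0]) stool();
translate([0, 0, 406]) beam(1686);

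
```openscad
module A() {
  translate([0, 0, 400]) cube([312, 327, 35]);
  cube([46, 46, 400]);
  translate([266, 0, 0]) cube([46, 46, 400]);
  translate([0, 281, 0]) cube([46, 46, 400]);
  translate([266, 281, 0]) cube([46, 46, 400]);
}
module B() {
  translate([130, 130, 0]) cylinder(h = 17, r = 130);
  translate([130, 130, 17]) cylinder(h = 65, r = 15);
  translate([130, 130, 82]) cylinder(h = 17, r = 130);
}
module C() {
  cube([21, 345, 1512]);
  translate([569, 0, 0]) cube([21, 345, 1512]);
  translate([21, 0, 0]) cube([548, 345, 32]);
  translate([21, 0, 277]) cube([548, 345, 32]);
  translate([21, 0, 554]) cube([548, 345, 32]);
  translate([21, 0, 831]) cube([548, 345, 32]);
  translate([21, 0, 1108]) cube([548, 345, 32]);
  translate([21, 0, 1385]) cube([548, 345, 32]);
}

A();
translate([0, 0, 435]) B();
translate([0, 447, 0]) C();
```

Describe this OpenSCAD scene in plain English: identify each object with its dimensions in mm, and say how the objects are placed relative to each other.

A is a four-legged stool. The seat is 312×327 mm, 35 mm thick, top at z = 435 mm. It stands on four square legs, each 46×46 mm in cross-section, from z = 0 to the seat underside, each flush with a corner of the seat.

B is a spool: two coaxial disc flanges of radius 130 mm and thickness 17 mm, joined by a core cylinder of radius 15 mm and height 65 mm. The lower flange rests on z = 0 and the three cylinders share a vertical axis.

C is an open bookshelf. Two side panels, each 21 mm thick, 345 mm deep and 1512 mm tall, stand 590 mm apart (outside-to-outside). Between them sit 6 shelves, each 32 mm thick and 345 mm deep, spanning the full gap between the sides. The bottom shelf rests on the floor (its underside at z = 0) and the clear gap between one shelf's top and the next shelf's underside is 245 mm.

The spool is on top of the stool. The bookshelf is on the floor beside the stool on its +y side.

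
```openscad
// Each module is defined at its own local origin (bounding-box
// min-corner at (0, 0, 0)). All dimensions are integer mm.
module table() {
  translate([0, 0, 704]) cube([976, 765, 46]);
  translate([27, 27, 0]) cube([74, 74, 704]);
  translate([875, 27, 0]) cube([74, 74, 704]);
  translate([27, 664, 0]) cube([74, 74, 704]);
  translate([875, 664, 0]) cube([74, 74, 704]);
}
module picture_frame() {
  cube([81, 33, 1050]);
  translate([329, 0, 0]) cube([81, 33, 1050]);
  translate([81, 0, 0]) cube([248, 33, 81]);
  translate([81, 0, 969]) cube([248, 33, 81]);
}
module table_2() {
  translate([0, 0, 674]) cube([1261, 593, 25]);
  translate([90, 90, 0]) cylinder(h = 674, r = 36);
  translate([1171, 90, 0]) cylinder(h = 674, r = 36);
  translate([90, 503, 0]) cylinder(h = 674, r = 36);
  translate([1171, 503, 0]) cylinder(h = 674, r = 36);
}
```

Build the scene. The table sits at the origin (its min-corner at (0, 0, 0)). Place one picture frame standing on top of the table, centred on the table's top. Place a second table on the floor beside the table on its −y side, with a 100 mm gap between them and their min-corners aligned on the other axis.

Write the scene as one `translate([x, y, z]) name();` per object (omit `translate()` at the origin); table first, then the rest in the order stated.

table();
translate([283, 366, 750]) picture_frame();
translate([0, -693, 0]) table_2();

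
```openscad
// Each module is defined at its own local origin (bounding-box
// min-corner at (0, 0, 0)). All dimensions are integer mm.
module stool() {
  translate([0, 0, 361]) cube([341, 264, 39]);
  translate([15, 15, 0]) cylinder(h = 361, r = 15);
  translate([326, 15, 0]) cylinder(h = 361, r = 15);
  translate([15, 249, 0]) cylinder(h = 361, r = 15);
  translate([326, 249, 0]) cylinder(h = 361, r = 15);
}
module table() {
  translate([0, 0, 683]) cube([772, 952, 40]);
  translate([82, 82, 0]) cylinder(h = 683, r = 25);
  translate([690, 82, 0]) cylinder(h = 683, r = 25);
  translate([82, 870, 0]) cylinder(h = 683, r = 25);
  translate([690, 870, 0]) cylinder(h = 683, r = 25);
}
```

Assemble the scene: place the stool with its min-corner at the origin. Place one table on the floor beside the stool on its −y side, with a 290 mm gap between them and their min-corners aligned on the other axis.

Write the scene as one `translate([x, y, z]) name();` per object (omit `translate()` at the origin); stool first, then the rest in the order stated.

stool();
translate([0, -1242, 0]) table();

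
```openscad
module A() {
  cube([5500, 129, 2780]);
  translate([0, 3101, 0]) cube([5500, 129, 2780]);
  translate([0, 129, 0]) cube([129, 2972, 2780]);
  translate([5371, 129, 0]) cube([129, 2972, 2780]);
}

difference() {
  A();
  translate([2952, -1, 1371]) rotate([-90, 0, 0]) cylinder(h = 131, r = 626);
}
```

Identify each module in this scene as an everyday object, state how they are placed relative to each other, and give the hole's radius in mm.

The subtracted cylinder has r = 626 mm.

A is a house frame. The house frame has a circular hole through its front wall. The hole's radius is 626 mm.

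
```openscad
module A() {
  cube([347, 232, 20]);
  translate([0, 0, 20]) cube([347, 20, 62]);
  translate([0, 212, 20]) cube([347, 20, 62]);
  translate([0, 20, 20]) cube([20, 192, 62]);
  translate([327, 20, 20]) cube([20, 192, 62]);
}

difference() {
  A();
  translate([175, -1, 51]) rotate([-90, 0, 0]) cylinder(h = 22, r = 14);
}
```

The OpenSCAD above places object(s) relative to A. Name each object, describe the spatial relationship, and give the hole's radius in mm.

The subtracted cylinder has r = 14 mm.

A is an open box. The open box has a circular hole through its front wall. The hole's radius is 14 mm.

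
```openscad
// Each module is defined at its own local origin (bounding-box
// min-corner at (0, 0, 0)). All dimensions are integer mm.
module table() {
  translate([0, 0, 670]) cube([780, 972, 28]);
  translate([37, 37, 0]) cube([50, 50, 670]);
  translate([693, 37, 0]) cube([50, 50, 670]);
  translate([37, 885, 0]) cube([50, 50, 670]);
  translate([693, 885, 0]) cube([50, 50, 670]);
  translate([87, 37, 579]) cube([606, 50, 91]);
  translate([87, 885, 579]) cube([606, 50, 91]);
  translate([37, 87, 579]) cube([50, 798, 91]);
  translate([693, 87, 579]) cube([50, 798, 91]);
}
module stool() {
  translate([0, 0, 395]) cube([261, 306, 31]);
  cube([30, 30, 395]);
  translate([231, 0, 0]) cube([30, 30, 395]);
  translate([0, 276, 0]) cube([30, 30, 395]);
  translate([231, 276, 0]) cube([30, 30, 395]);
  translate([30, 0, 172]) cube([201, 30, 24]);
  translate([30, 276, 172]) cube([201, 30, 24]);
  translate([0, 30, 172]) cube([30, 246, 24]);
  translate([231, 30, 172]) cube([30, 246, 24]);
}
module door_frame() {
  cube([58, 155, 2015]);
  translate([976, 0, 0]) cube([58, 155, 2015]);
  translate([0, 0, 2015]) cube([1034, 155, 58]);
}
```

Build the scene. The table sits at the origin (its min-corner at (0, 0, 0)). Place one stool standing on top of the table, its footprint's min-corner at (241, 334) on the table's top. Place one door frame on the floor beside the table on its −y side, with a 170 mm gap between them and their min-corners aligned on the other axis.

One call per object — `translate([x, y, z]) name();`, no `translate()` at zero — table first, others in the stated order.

table();
translate([241, 334, 698]) stool();
translate([0, -325, 0]) door_frame();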